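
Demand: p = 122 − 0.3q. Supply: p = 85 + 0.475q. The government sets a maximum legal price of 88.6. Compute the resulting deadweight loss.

625.06

Competitive equilibrium: 122 − 0.3q = 85 + 0.475q → q* = 47.7419, p* = 107.6774.
At the ceiling p = 88.6, quantity supplied = (88.6 − 85)/0.475 = 7.5789.
Willingness to pay at q' = 7.5789: 122 − 0.3·7.5789 = 119.7263.
Δq = 47.7419 − 7.5789 = 40.163; wedge = 119.7263 − 88.6 = 31.1263.
Welfare loss = ½ × 40.163 × 31.1263 = 625.06.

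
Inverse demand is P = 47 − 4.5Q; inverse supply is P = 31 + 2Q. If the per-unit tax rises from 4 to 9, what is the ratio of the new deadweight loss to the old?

5.0625

Competitive equilibrium: 47 − 4.5Q = 31 + 2Q → Q* = 2.4615, P* = 35.9231.
For a per-unit tax t: ΔQ = t/6.5, so DWL = ½·t·(t/6.5) = t²/13.
At t = 4: DWL = 1.231. At t = 9: DWL = 6.231.
Ratio = (9/4)² = 5.0625.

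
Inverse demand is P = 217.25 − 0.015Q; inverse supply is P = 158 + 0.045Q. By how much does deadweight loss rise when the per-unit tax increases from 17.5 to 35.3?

Competitive equilibrium: 217.25 − 0.015Q = 158 + 0.045Q → Q* = 987.5, P* = 202.4375.
For a per-unit tax t: ΔQ = t/0.06, so DWL = ½·t·(t/0.06) = t²/0.12.
At t = 17.5: DWL = 2552.083. At t = 35.3: DWL = 10384.083.
Increase = 10384.083 − 2552.083 = 7832.

7832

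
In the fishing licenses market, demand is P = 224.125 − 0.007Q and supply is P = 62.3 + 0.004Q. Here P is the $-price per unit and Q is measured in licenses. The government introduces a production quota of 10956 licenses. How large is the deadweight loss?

$77565.16

Competitive equilibrium: 224.125 − 0.007Q = 62.3 + 0.004Q → Q* = 14711.3636, P* = 121.1455.
At Q = 10956: demand price = 224.125 − 0.007·10956 = 147.433; supply price = 62.3 + 0.004·10956 = 106.124.
ΔQ = 14711.3636 − 10956 = 3755.3636; wedge = 147.433 − 106.124 = 41.309.
Welfare loss = ½ × 3755.3636 × 41.309 = $77565.16.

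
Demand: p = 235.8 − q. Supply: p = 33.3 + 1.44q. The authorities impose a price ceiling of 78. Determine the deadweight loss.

3292.56

Competitive equilibrium: 235.8 − q = 33.3 + 1.44q → q* = 82.9918, p* = 152.8082.
At the ceiling p = 78, quantity supplied = (78 − 33.3)/1.44 = 31.04167.
Willingness to pay at q' = 31.04167: 235.8 − 1·31.04167 = 204.75833.
Δq = 82.9918 − 31.04167 = 51.95013; wedge = 204.75833 − 78 = 126.75833.
Welfare loss = ½ × 51.95013 × 126.75833 = 3292.56.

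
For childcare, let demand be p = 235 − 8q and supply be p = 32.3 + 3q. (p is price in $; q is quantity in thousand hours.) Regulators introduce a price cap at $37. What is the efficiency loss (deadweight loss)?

$1563.54 thousand

Competitive equilibrium: 235 − 8q = 32.3 + 3q → q* = 18.4273, p* = 87.5818.
At the ceiling p = 37, quantity supplied = (37 − 32.3)/3 = 1.5667.
Willingness to pay at q' = 1.5667: 235 − 8·1.5667 = 222.4664.
Δq = 18.4273 − 1.5667 = 16.8606; wedge = 222.4664 − 37 = 185.4664.
The triangle = ½ × 16.8606 × 185.4664 = $1563.54 thousand.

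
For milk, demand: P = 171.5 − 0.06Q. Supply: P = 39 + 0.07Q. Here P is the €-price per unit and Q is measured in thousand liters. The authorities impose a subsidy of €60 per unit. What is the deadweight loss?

€13846.15 thousand

Competitive equilibrium: 171.5 − 0.06Q = 39 + 0.07Q → Q* = 1019.2308, P* = 110.3462.
The subsidy lowers effective supply by 60: P = 0.07Q − 21.
New quantity: 171.5 − 0.06Q = 0.07Q − 21 → Q' = 1480.7692.
Overproduction ΔQ = 1480.7692 − 1019.2308 = 461.5384; wedge = subsidy = 60.
Deadweight loss = ½ × 461.5384 × 60 = €13846.15 thousand.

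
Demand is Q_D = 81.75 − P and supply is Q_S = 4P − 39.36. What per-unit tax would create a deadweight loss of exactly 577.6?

38

In inverse form: demand P = 81.75 − Q, supply P = 9.84 + 0.25Q.
Competitive equilibrium: 81.75 − Q = 9.84 + 0.25Q → Q* = 57.528, P* = 24.222.
A tax t gives ΔQ = t/1.25 and wedge t, so DWL = t²/2.5.
t²/2.5 = 577.6 → t² = 1444 → t = 38.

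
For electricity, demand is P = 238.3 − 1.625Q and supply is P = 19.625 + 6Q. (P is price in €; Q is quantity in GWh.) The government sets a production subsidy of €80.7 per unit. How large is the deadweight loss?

Competitive equilibrium: 238.3 − 1.625Q = 19.625 + 6Q → Q* = 28.6787, P* = 191.6971.
The subsidy lowers effective supply by 80.7: P = 6Q − 61.075.
New quantity: 238.3 − 1.625Q = 6Q − 61.075 → Q' = 39.2623.
Overproduction ΔQ = 39.2623 − 28.6787 = 10.5836; wedge = subsidy = 80.7.
The triangle = ½ × 10.5836 × 80.7 = €427.05.

€427.05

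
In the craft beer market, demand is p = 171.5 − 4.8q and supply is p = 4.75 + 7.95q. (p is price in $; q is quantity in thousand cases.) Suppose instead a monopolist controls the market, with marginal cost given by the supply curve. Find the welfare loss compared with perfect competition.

$81.57 thousand

Competitive equilibrium: 171.5 − 4.8q = 4.75 + 7.95q → q* = 13.0784, p* = 108.7235.
Marginal revenue: MR = 171.5 − 9.6q. Set MR = MC: 171.5 − 9.6q = 4.75 + 7.95q → q_m = 9.5014.
Price p_m = 171.5 − 4.8·9.5014 = 125.8933; MC(q_m) = 4.75 + 7.95·9.5014 = 80.2861.
Competitive q* = 13.0784, so Δq = 3.577; wedge = 125.8933 − 80.2861 = 45.6072.
Deadweight loss = ½ × 3.577 × 45.6072 = $81.57 thousand.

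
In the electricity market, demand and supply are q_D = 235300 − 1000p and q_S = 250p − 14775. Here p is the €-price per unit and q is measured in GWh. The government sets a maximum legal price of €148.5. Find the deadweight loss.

In inverse form: demand p = 235.3 − 0.001q, supply p = 59.1 + 0.004q.
Competitive equilibrium: 235.3 − 0.001q = 59.1 + 0.004q → q* = 35240, p* = 200.06.
At the ceiling p = 148.5, quantity supplied = (148.5 − 59.1)/0.004 = 22350.
Willingness to pay at q' = 22350: 235.3 − 0.001·22350 = 212.95.
Δq = 35240 − 22350 = 12890; wedge = 212.95 − 148.5 = 64.45.
Deadweight loss = ½ × 12890 × 64.45 = €415380.25.

€415380.25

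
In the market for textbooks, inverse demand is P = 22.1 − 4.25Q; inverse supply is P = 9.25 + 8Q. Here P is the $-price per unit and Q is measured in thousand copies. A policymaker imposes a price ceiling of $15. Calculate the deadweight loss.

Competitive equilibrium: 22.1 − 4.25Q = 9.25 + 8Q → Q* = 1.049, P* = 17.6418.
At the ceiling P = 15, quantity supplied = (15 − 9.25)/8 = 0.7188.
Willingness to pay at Q' = 0.7188: 22.1 − 4.25·0.7188 = 19.0451.
ΔQ = 1.049 − 0.7188 = 0.3302; wedge = 19.0451 − 15 = 4.0451.
DWL = ½ × 0.3302 × 4.0451 = $0.67 thousand.

$0.67 thousand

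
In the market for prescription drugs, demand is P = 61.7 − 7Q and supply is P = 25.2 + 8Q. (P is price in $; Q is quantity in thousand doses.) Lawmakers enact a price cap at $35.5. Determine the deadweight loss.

Competitive equilibrium: 61.7 − 7Q = 25.2 + 8Q → Q* = 2.4333, P* = 44.6667.
At the ceiling P = 35.5, quantity supplied = (35.5 − 25.2)/8 = 1.2875.
Willingness to pay at Q' = 1.2875: 61.7 − 7·1.2875 = 52.6875.
ΔQ = 2.4333 − 1.2875 = 1.1458; wedge = 52.6875 − 35.5 = 17.1875.
The triangle = ½ × 1.1458 × 17.1875 = $9.85 thousand.

$9.85 thousand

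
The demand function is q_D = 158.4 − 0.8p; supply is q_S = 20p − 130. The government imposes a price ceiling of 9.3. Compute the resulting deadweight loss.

5419.11

In inverse form: demand p = 198 − 1.25q, supply p = 6.5 + 0.05q.
Competitive equilibrium: 198 − 1.25q = 6.5 + 0.05q → q* = 147.3077, p* = 13.8654.
At the ceiling p = 9.3, quantity supplied = (9.3 − 6.5)/0.05 = 56.
Willingness to pay at q' = 56: 198 − 1.25·56 = 128.
Δq = 147.3077 − 56 = 91.3077; wedge = 128 − 9.3 = 118.7.
The triangle = ½ × 91.3077 × 118.7 = 5419.11.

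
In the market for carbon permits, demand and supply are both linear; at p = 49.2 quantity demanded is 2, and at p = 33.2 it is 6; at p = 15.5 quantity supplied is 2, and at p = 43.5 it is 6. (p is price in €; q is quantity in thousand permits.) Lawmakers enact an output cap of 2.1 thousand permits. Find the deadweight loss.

Demand slope = (33.2 − 49.2)/(6 − 2) = −4, so p = 57.2 − 4q.
Supply slope = (43.5 − 15.5)/(6 − 2) = 7, so p = 1.5 + 7q.
Competitive equilibrium: 57.2 − 4q = 1.5 + 7q → q* = 5.0636, p* = 36.9455.
At q = 2.1: demand price = 57.2 − 4·2.1 = 48.8; supply price = 1.5 + 7·2.1 = 16.2.
Δq = 5.0636 − 2.1 = 2.9636; wedge = 48.8 − 16.2 = 32.6.
Welfare loss = ½ × 2.9636 × 32.6 = €48.31 thousand.

€48.31 thousand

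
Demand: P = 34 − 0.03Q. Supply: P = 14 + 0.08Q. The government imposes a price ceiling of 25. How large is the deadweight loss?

108.03

Competitive equilibrium: 34 − 0.03Q = 14 + 0.08Q → Q* = 181.8182, P* = 28.5455.
At the ceiling P = 25, quantity supplied = (25 − 14)/0.08 = 137.5.
Willingness to pay at Q' = 137.5: 34 − 0.03·137.5 = 29.875.
ΔQ = 181.8182 − 137.5 = 44.3182; wedge = 29.875 − 25 = 4.875.
Deadweight loss = ½ × 44.3182 × 4.875 = 108.03.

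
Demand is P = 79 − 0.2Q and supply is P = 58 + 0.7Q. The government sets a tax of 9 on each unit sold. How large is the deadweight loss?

Competitive equilibrium: 79 − 0.2Q = 58 + 0.7Q → Q* = 23.3333, P* = 74.3333.
With the tax, the buyer price exceeds the seller price by 9: (79 − 0.2Q) − (58 + 0.7Q) = 9 → Q' = 13.3333.
ΔQ = 23.3333 − 13.3333 = 10; the wedge equals the tax, 9.
Welfare loss = ½ × 10 × 9 = 45.

45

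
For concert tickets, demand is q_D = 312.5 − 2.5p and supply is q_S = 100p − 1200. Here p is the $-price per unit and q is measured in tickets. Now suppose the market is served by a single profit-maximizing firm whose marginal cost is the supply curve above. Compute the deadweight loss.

$3797.46

In inverse form: demand p = 125 − 0.4q, supply p = 12 + 0.01q.
Competitive equilibrium: 125 − 0.4q = 12 + 0.01q → q* = 275.60976, p* = 14.7561.
Marginal revenue: MR = 125 − 0.8q. Set MR = MC: 125 − 0.8q = 12 + 0.01q → q_m = 139.50617.
Price p_m = 125 − 0.4·139.50617 = 69.19753; MC(q_m) = 12 + 0.01·139.50617 = 13.39506.
Competitive q* = 275.60976, so Δq = 136.10359; wedge = 69.19753 − 13.39506 = 55.80247.
DWL = ½ × 136.10359 × 55.80247 = $3797.46.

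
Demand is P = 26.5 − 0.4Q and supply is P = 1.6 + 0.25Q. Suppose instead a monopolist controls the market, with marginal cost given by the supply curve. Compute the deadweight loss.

Competitive equilibrium: 26.5 − 0.4Q = 1.6 + 0.25Q → Q* = 38.3077, P* = 11.1769.
Marginal revenue: MR = 26.5 − 0.8Q. Set MR = MC: 26.5 − 0.8Q = 1.6 + 0.25Q → Q_m = 23.7143.
Price P_m = 26.5 − 0.4·23.7143 = 17.0143; MC(Q_m) = 1.6 + 0.25·23.7143 = 7.5286.
Competitive Q* = 38.3077, so ΔQ = 14.5934; wedge = 17.0143 − 7.5286 = 9.4857.
The triangle = ½ × 14.5934 × 9.4857 = 69.21.

69.21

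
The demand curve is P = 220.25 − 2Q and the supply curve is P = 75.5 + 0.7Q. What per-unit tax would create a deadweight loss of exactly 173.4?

30.6

Competitive equilibrium: 220.25 − 2Q = 75.5 + 0.7Q → Q* = 53.6111, P* = 113.0278.
A tax t gives ΔQ = t/2.7 and wedge t, so DWL = t²/5.4.
t²/5.4 = 173.4 → t² = 936.36 → t = 30.6.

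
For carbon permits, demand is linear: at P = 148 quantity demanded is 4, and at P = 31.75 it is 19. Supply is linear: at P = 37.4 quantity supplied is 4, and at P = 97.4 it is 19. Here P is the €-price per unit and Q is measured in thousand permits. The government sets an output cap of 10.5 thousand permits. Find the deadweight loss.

€49.84 thousand

Demand slope = (31.75 − 148)/(19 − 4) = −7.75, so P = 179 − 7.75Q.
Supply slope = (97.4 − 37.4)/(19 − 4) = 4, so P = 21.4 + 4Q.
Competitive equilibrium: 179 − 7.75Q = 21.4 + 4Q → Q* = 13.41277, P* = 75.05106.
At Q = 10.5: demand price = 179 − 7.75·10.5 = 97.625; supply price = 21.4 + 4·10.5 = 63.4.
ΔQ = 13.41277 − 10.5 = 2.91277; wedge = 97.625 − 63.4 = 34.225.
Deadweight loss = ½ × 2.91277 × 34.225 = €49.84 thousand.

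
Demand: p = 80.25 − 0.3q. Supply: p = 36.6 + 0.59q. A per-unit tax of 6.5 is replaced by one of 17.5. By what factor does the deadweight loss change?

Competitive equilibrium: 80.25 − 0.3q = 36.6 + 0.59q → q* = 49.0449, p* = 65.5365.
For a per-unit tax t: Δq = t/0.89, so DWL = ½·t·(t/0.89) = t²/1.78.
At t = 6.5: DWL = 23.736. At t = 17.5: DWL = 172.051.
Ratio = (17.5/6.5)² = 7.249.

7.249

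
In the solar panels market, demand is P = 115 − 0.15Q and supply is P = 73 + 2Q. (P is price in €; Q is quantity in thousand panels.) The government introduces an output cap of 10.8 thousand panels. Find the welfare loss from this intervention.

€82.02 thousand

Competitive equilibrium: 115 − 0.15Q = 73 + 2Q → Q* = 19.5349, P* = 112.0698.
At Q = 10.8: demand price = 115 − 0.15·10.8 = 113.38; supply price = 73 + 2·10.8 = 94.6.
ΔQ = 19.5349 − 10.8 = 8.7349; wedge = 113.38 − 94.6 = 18.78.
The triangle = ½ × 8.7349 × 18.78 = €82.02 thousand.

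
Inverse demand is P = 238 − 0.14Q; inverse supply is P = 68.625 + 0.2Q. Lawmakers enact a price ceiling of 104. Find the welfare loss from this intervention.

17548.28

Competitive equilibrium: 238 − 0.14Q = 68.625 + 0.2Q → Q* = 498.1618, P* = 168.2574.
At the ceiling P = 104, quantity supplied = (104 − 68.625)/0.2 = 176.875.
Willingness to pay at Q' = 176.875: 238 − 0.14·176.875 = 213.2375.
ΔQ = 498.1618 − 176.875 = 321.2868; wedge = 213.2375 − 104 = 109.2375.
The triangle = ½ × 321.2868 × 109.2375 = 17548.28.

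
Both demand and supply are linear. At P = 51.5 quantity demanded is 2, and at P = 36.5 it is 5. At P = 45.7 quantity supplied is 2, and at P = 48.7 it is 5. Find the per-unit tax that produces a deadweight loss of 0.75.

Demand slope = (36.5 − 51.5)/(5 − 2) = −5, so P = 61.5 − 5Q.
Supply slope = (48.7 − 45.7)/(5 − 2) = 1, so P = 43.7 + Q.
Competitive equilibrium: 61.5 − 5Q = 43.7 + Q → Q* = 2.9667, P* = 46.6667.
A tax t gives ΔQ = t/6 and wedge t, so DWL = t²/12.
t²/12 = 0.75 → t² = 9 → t = 3.

3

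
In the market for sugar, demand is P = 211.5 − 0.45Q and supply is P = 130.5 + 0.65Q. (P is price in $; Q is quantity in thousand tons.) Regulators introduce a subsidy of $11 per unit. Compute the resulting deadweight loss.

Competitive equilibrium: 211.5 − 0.45Q = 130.5 + 0.65Q → Q* = 73.6364, P* = 178.3636.
The subsidy lowers effective supply by 11: P = 119.5 + 0.65Q.
New quantity: 211.5 − 0.45Q = 119.5 + 0.65Q → Q' = 83.6364.
Overproduction ΔQ = 83.6364 − 73.6364 = 10; wedge = subsidy = 11.
Deadweight loss = ½ × 10 × 11 = $55 thousand.

$55 thousand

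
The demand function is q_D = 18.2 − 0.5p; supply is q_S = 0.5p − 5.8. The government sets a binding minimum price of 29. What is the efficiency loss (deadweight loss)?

12.50

In inverse form: demand p = 36.4 − 2q, supply p = 11.6 + 2q.
Competitive equilibrium: 36.4 − 2q = 11.6 + 2q → q* = 6.2, p* = 24.
At the floor p = 29, quantity demanded = (36.4 − 29)/2 = 3.7.
Sellers' marginal cost at q' = 3.7: 11.6 + 2·3.7 = 19.
Δq = 6.2 − 3.7 = 2.5; wedge = 29 − 19 = 10.
Welfare loss = ½ × 2.5 × 10 = 12.50.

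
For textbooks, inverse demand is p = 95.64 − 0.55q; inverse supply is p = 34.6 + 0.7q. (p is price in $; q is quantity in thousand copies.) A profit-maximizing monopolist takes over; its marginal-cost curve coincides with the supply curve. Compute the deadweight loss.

$139.15 thousand

Competitive equilibrium: 95.64 − 0.55q = 34.6 + 0.7q → q* = 48.832, p* = 68.7824.
Marginal revenue: MR = 95.64 − 1.1q. Set MR = MC: 95.64 − 1.1q = 34.6 + 0.7q → q_m = 33.9111.
Price p_m = 95.64 − 0.55·33.9111 = 76.9889; MC(q_m) = 34.6 + 0.7·33.9111 = 58.3378.
Competitive q* = 48.832, so Δq = 14.9209; wedge = 76.9889 − 58.3378 = 18.6511.
Deadweight loss = ½ × 14.9209 × 18.6511 = $139.15 thousand.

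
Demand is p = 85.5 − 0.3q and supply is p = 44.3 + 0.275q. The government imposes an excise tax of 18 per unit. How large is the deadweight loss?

281.74

Competitive equilibrium: 85.5 − 0.3q = 44.3 + 0.275q → q* = 71.6522, p* = 64.0043.
With the tax, the buyer price exceeds the seller price by 18: (85.5 − 0.3q) − (44.3 + 0.275q) = 18 → q' = 40.3478.
Δq = 71.6522 − 40.3478 = 31.3044; the wedge equals the tax, 18.
DWL = ½ × 31.3044 × 18 = 281.74.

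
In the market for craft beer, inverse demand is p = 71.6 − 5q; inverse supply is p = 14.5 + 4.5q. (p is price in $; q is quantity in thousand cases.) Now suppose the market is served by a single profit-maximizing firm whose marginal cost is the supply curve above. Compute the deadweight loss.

Competitive equilibrium: 71.6 − 5q = 14.5 + 4.5q → q* = 6.0105, p* = 41.5474.
Marginal revenue: MR = 71.6 − 10q. Set MR = MC: 71.6 − 10q = 14.5 + 4.5q → q_m = 3.9379.
Price p_m = 71.6 − 5·3.9379 = 51.9105; MC(q_m) = 14.5 + 4.5·3.9379 = 32.2206.
Competitive q* = 6.0105, so Δq = 2.0726; wedge = 51.9105 − 32.2206 = 19.6899.
Deadweight loss = ½ × 2.0726 × 19.6899 = $20.40 thousand.

$20.40 thousand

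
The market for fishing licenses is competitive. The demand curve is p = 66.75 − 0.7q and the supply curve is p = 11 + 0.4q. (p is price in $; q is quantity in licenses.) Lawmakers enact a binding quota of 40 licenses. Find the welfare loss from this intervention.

Competitive equilibrium: 66.75 − 0.7q = 11 + 0.4q → q* = 50.6818, p* = 31.2727.
At q = 40: demand price = 66.75 − 0.7·40 = 38.75; supply price = 11 + 0.4·40 = 27.
Δq = 50.6818 − 40 = 10.6818; wedge = 38.75 − 27 = 11.75.
Deadweight loss = ½ × 10.6818 × 11.75 = $62.76.

$62.76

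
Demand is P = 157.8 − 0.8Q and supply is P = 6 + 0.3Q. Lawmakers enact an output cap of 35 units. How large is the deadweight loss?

5834.95

Competitive equilibrium: 157.8 − 0.8Q = 6 + 0.3Q → Q* = 138, P* = 47.4.
At Q = 35: demand price = 157.8 − 0.8·35 = 129.8; supply price = 6 + 0.3·35 = 16.5.
ΔQ = 138 − 35 = 103; wedge = 129.8 − 16.5 = 113.3.
DWL = ½ × 103 × 113.3 = 5834.95.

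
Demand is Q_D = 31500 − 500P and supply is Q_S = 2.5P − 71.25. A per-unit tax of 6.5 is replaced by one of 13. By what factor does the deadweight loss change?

4

In inverse form: demand P = 63 − 0.002Q, supply P = 28.5 + 0.4Q.
Competitive equilibrium: 63 − 0.002Q = 28.5 + 0.4Q → Q* = 85.8209, P* = 62.8284.
For a per-unit tax t: ΔQ = t/0.402, so DWL = ½·t·(t/0.402) = t²/0.804.
At t = 6.5: DWL = 52.550. At t = 13: DWL = 210.199.
Ratio = (13/6.5)² = 4.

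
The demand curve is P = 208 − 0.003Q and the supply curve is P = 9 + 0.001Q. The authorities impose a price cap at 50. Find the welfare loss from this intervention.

153125

Competitive equilibrium: 208 − 0.003Q = 9 + 0.001Q → Q* = 49750, P* = 58.75.
At the ceiling P = 50, quantity supplied = (50 − 9)/0.001 = 41000.
Willingness to pay at Q' = 41000: 208 − 0.003·41000 = 85.
ΔQ = 49750 − 41000 = 8750; wedge = 85 − 50 = 35.
Deadweight loss = ½ × 8750 × 35 = 153125.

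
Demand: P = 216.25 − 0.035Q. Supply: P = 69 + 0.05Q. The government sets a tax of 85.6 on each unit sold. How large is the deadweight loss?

Competitive equilibrium: 216.25 − 0.035Q = 69 + 0.05Q → Q* = 1732.3529, P* = 155.6176.
With the tax, the buyer price exceeds the seller price by 85.6: (216.25 − 0.035Q) − (69 + 0.05Q) = 85.6 → Q' = 725.2941.
ΔQ = 1732.3529 − 725.2941 = 1007.0588; the wedge equals the tax, 85.6.
The triangle = ½ × 1007.0588 × 85.6 = 43102.12.

43102.12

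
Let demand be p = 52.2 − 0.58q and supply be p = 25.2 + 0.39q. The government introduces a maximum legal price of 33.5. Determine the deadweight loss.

Competitive equilibrium: 52.2 − 0.58q = 25.2 + 0.39q → q* = 27.8351, p* = 36.0557.
At the ceiling p = 33.5, quantity supplied = (33.5 − 25.2)/0.39 = 21.2821.
Willingness to pay at q' = 21.2821: 52.2 − 0.58·21.2821 = 39.8564.
Δq = 27.8351 − 21.2821 = 6.553; wedge = 39.8564 − 33.5 = 6.3564.
DWL = ½ × 6.553 × 6.3564 = 20.83.

20.83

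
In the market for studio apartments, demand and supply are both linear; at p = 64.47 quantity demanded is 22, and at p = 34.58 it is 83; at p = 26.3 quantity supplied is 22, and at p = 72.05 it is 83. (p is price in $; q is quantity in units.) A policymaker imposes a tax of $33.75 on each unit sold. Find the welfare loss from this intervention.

Demand slope = (34.58 − 64.47)/(83 − 22) = −0.49, so p = 75.25 − 0.49q.
Supply slope = (72.05 − 26.3)/(83 − 22) = 0.75, so p = 9.8 + 0.75q.
Competitive equilibrium: 75.25 − 0.49q = 9.8 + 0.75q → q* = 52.7823, p* = 49.3867.
With the tax, the buyer price exceeds the seller price by 33.75: (75.25 − 0.49q) − (9.8 + 0.75q) = 33.75 → q' = 25.5645.
Δq = 52.7823 − 25.5645 = 27.2178; the wedge equals the tax, 33.75.
Deadweight loss = ½ × 27.2178 × 33.75 = $459.30.

$459.30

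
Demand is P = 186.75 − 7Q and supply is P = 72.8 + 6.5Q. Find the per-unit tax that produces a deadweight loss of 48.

36

Competitive equilibrium: 186.75 − 7Q = 72.8 + 6.5Q → Q* = 8.4407, P* = 127.6648.
A tax t gives ΔQ = t/13.5 and wedge t, so DWL = t²/27.
t²/27 = 48 → t² = 1296 → t = 36.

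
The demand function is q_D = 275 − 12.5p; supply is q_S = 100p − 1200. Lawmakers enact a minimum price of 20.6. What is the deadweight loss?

394.34

In inverse form: demand p = 22 − 0.08q, supply p = 12 + 0.01q.
Competitive equilibrium: 22 − 0.08q = 12 + 0.01q → q* = 111.1111, p* = 13.1111.
At the floor p = 20.6, quantity demanded = (22 − 20.6)/0.08 = 17.5.
Sellers' marginal cost at q' = 17.5: 12 + 0.01·17.5 = 12.175.
Δq = 111.1111 − 17.5 = 93.6111; wedge = 20.6 − 12.175 = 8.425.
Welfare loss = ½ × 93.6111 × 8.425 = 394.34.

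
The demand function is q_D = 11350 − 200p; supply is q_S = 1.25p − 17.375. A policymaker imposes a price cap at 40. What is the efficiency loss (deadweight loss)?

In inverse form: demand p = 56.75 − 0.005q, supply p = 13.9 + 0.8q.
Competitive equilibrium: 56.75 − 0.005q = 13.9 + 0.8q → q* = 53.2298, p* = 56.4839.
At the ceiling p = 40, quantity supplied = (40 − 13.9)/0.8 = 32.625.
Willingness to pay at q' = 32.625: 56.75 − 0.005·32.625 = 56.5869.
Δq = 53.2298 − 32.625 = 20.6048; wedge = 56.5869 − 40 = 16.5869.
The triangle = ½ × 20.6048 × 16.5869 = 170.88.

170.88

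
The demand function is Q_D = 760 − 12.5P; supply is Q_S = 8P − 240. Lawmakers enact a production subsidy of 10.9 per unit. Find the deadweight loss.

In inverse form: demand P = 60.8 − 0.08Q, supply P = 30 + 0.125Q.
Competitive equilibrium: 60.8 − 0.08Q = 30 + 0.125Q → Q* = 150.2439, P* = 48.7805.
The subsidy lowers effective supply by 10.9: P = 19.1 + 0.125Q.
New quantity: 60.8 − 0.08Q = 19.1 + 0.125Q → Q' = 203.4146.
Overproduction ΔQ = 203.4146 − 150.2439 = 53.1707; wedge = subsidy = 10.9.
DWL = ½ × 53.1707 × 10.9 = 289.78.

289.78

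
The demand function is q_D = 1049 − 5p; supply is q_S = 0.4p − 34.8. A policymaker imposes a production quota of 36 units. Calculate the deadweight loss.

121.36

In inverse form: demand p = 209.8 − 0.2q, supply p = 87 + 2.5q.
Competitive equilibrium: 209.8 − 0.2q = 87 + 2.5q → q* = 45.4815, p* = 200.7037.
At q = 36: demand price = 209.8 − 0.2·36 = 202.6; supply price = 87 + 2.5·36 = 177.
Δq = 45.4815 − 36 = 9.4815; wedge = 202.6 − 177 = 25.6.
Deadweight loss = ½ × 9.4815 × 25.6 = 121.36.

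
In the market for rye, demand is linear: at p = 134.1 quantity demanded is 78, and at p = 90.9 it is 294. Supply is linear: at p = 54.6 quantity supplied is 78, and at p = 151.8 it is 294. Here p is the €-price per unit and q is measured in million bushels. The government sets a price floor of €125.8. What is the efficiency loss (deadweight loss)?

€2122.21 million

Demand slope = (90.9 − 134.1)/(294 − 78) = −0.2, so p = 149.7 − 0.2q.
Supply slope = (151.8 − 54.6)/(294 − 78) = 0.45, so p = 19.5 + 0.45q.
Competitive equilibrium: 149.7 − 0.2q = 19.5 + 0.45q → q* = 200.3077, p* = 109.6385.
At the floor p = 125.8, quantity demanded = (149.7 − 125.8)/0.2 = 119.5.
Sellers' marginal cost at q' = 119.5: 19.5 + 0.45·119.5 = 73.275.
Δq = 200.3077 − 119.5 = 80.8077; wedge = 125.8 − 73.275 = 52.525.
DWL = ½ × 80.8077 × 52.525 = €2122.21 million.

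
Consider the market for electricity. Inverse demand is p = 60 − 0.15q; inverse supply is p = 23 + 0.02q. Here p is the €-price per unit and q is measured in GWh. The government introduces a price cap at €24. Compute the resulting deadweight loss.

€2388.97

Competitive equilibrium: 60 − 0.15q = 23 + 0.02q → q* = 217.6471, p* = 27.3529.
At the ceiling p = 24, quantity supplied = (24 − 23)/0.02 = 50.
Willingness to pay at q' = 50: 60 − 0.15·50 = 52.5.
Δq = 217.6471 − 50 = 167.6471; wedge = 52.5 − 24 = 28.5.
Deadweight loss = ½ × 167.6471 × 28.5 = €2388.97.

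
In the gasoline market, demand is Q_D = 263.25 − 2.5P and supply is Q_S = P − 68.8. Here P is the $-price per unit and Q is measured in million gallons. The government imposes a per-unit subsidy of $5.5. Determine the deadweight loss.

$10.80 million

In inverse form: demand P = 105.3 − 0.4Q, supply P = 68.8 + Q.
Competitive equilibrium: 105.3 − 0.4Q = 68.8 + Q → Q* = 26.0714, P* = 94.8714.
The subsidy lowers effective supply by 5.5: P = 63.3 + Q.
New quantity: 105.3 − 0.4Q = 63.3 + Q → Q' = 30.
Overproduction ΔQ = 30 − 26.0714 = 3.9286; wedge = subsidy = 5.5.
Deadweight loss = ½ × 3.9286 × 5.5 = $10.80 million.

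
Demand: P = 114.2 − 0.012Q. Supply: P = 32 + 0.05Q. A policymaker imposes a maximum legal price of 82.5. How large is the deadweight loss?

3091.75

Competitive equilibrium: 114.2 − 0.012Q = 32 + 0.05Q → Q* = 1325.8065, P* = 98.2903.
At the ceiling P = 82.5, quantity supplied = (82.5 − 32)/0.05 = 1010.
Willingness to pay at Q' = 1010: 114.2 − 0.012·1010 = 102.08.
ΔQ = 1325.8065 − 1010 = 315.8065; wedge = 102.08 − 82.5 = 19.58.
The triangle = ½ × 315.8065 × 19.58 = 3091.75.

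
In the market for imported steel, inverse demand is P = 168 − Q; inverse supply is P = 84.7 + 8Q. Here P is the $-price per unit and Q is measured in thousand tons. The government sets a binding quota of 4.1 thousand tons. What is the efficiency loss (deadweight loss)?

Competitive equilibrium: 168 − Q = 84.7 + 8Q → Q* = 9.2556, P* = 158.7444.
At Q = 4.1: demand price = 168 − 1·4.1 = 163.9; supply price = 84.7 + 8·4.1 = 117.5.
ΔQ = 9.2556 − 4.1 = 5.1556; wedge = 163.9 − 117.5 = 46.4.
Deadweight loss = ½ × 5.1556 × 46.4 = $119.61 thousand.

$119.61 thousand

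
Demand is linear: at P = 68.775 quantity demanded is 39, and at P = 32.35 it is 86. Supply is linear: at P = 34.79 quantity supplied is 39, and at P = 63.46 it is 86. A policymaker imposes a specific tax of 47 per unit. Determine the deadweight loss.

797.47

Demand slope = (32.35 − 68.775)/(86 − 39) = −0.775, so P = 99 − 0.775Q.
Supply slope = (63.46 − 34.79)/(86 − 39) = 0.61, so P = 11 + 0.61Q.
Competitive equilibrium: 99 − 0.775Q = 11 + 0.61Q → Q* = 63.5379, P* = 49.7581.
With the tax, the buyer price exceeds the seller price by 47: (99 − 0.775Q) − (11 + 0.61Q) = 47 → Q' = 29.6029.
ΔQ = 63.5379 − 29.6029 = 33.935; the wedge equals the tax, 47.
Welfare loss = ½ × 33.935 × 47 = 797.47.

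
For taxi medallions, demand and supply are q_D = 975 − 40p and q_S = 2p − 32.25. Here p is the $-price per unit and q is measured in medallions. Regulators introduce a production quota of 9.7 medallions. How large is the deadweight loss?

In inverse form: demand p = 24.375 − 0.025q, supply p = 16.125 + 0.5q.
Competitive equilibrium: 24.375 − 0.025q = 16.125 + 0.5q → q* = 15.7143, p* = 23.9821.
At q = 9.7: demand price = 24.375 − 0.025·9.7 = 24.1325; supply price = 16.125 + 0.5·9.7 = 20.975.
Δq = 15.7143 − 9.7 = 6.0143; wedge = 24.1325 − 20.975 = 3.1575.
The triangle = ½ × 6.0143 × 3.1575 = $9.50.

$9.50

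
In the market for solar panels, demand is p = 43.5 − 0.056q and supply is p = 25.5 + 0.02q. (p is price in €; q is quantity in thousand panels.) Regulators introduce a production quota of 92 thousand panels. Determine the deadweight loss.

€797.21 thousand

Competitive equilibrium: 43.5 − 0.056q = 25.5 + 0.02q → q* = 236.8421, p* = 30.2368.
At q = 92: demand price = 43.5 − 0.056·92 = 38.348; supply price = 25.5 + 0.02·92 = 27.34.
Δq = 236.8421 − 92 = 144.8421; wedge = 38.348 − 27.34 = 11.008.
DWL = ½ × 144.8421 × 11.008 = €797.21 thousand.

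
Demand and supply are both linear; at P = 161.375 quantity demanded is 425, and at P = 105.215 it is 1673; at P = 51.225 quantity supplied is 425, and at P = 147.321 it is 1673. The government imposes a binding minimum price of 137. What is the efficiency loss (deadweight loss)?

Demand slope = (105.215 − 161.375)/(1673 − 425) = −0.045, so P = 180.5 − 0.045Q.
Supply slope = (147.321 − 51.225)/(1673 − 425) = 0.077, so P = 18.5 + 0.077Q.
Competitive equilibrium: 180.5 − 0.045Q = 18.5 + 0.077Q → Q* = 1327.8689, P* = 120.7459.
At the floor P = 137, quantity demanded = (180.5 − 137)/0.045 = 966.6667.
Sellers' marginal cost at Q' = 966.6667: 18.5 + 0.077·966.6667 = 92.9333.
ΔQ = 1327.8689 − 966.6667 = 361.2022; wedge = 137 − 92.9333 = 44.0667.
Deadweight loss = ½ × 361.2022 × 44.0667 = 7958.49.

7958.49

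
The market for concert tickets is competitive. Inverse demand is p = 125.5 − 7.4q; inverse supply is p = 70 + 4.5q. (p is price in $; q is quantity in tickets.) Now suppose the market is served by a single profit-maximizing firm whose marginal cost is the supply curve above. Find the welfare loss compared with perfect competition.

Competitive equilibrium: 125.5 − 7.4q = 70 + 4.5q → q* = 4.6639, p* = 90.9874.
Marginal revenue: MR = 125.5 − 14.8q. Set MR = MC: 125.5 − 14.8q = 70 + 4.5q → q_m = 2.8756.
Price p_m = 125.5 − 7.4·2.8756 = 104.2206; MC(q_m) = 70 + 4.5·2.8756 = 82.9402.
Competitive q* = 4.6639, so Δq = 1.7883; wedge = 104.2206 − 82.9402 = 21.2804.
Deadweight loss = ½ × 1.7883 × 21.2804 = $19.03.

$19.03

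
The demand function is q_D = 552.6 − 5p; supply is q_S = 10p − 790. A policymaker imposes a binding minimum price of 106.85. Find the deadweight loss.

1127.97

In inverse form: demand p = 110.52 − 0.2q, supply p = 79 + 0.1q.
Competitive equilibrium: 110.52 − 0.2q = 79 + 0.1q → q* = 105.0667, p* = 89.5067.
At the floor p = 106.85, quantity demanded = (110.52 − 106.85)/0.2 = 18.35.
Sellers' marginal cost at q' = 18.35: 79 + 0.1·18.35 = 80.835.
Δq = 105.0667 − 18.35 = 86.7167; wedge = 106.85 − 80.835 = 26.015.
Welfare loss = ½ × 86.7167 × 26.015 = 1127.97.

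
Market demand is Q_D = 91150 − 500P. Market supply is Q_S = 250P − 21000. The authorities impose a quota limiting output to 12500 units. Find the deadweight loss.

In inverse form: demand P = 182.3 − 0.002Q, supply P = 84 + 0.004Q.
Competitive equilibrium: 182.3 − 0.002Q = 84 + 0.004Q → Q* = 16383.3333, P* = 149.5333.
At Q = 12500: demand price = 182.3 − 0.002·12500 = 157.3; supply price = 84 + 0.004·12500 = 134.
ΔQ = 16383.3333 − 12500 = 3883.3333; wedge = 157.3 − 134 = 23.3.
DWL = ½ × 3883.3333 × 23.3 = 45240.83.

45240.83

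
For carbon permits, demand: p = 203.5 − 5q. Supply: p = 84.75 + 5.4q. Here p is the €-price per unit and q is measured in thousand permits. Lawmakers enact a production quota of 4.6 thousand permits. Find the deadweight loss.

€241.74 thousand

Competitive equilibrium: 203.5 − 5q = 84.75 + 5.4q → q* = 11.4183, p* = 146.4087.
At q = 4.6: demand price = 203.5 − 5·4.6 = 180.5; supply price = 84.75 + 5.4·4.6 = 109.59.
Δq = 11.4183 − 4.6 = 6.8183; wedge = 180.5 − 109.59 = 70.91.
Deadweight loss = ½ × 6.8183 × 70.91 = €241.74 thousand.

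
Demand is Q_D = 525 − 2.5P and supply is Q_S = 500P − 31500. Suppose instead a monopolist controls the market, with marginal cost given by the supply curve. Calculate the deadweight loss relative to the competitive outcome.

In inverse form: demand P = 210 − 0.4Q, supply P = 63 + 0.002Q.
Competitive equilibrium: 210 − 0.4Q = 63 + 0.002Q → Q* = 365.67164, P* = 63.73134.
Marginal revenue: MR = 210 − 0.8Q. Set MR = MC: 210 − 0.8Q = 63 + 0.002Q → Q_m = 183.29177.
Price P_m = 210 − 0.4·183.29177 = 136.68329; MC(Q_m) = 63 + 0.002·183.29177 = 63.36658.
Competitive Q* = 365.67164, so ΔQ = 182.37987; wedge = 136.68329 − 63.36658 = 73.31671.
Deadweight loss = ½ × 182.37987 × 73.31671 = 6685.75.

6685.75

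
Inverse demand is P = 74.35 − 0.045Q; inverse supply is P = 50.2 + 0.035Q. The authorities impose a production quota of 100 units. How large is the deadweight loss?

1630.14

Competitive equilibrium: 74.35 − 0.045Q = 50.2 + 0.035Q → Q* = 301.875, P* = 60.7656.
At Q = 100: demand price = 74.35 − 0.045·100 = 69.85; supply price = 50.2 + 0.035·100 = 53.7.
ΔQ = 301.875 − 100 = 201.875; wedge = 69.85 − 53.7 = 16.15.
Deadweight loss = ½ × 201.875 × 16.15 = 1630.14.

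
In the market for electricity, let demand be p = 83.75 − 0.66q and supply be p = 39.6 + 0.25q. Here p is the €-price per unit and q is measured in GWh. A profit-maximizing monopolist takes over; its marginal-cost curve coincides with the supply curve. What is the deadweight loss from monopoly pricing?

€189.27

Competitive equilibrium: 83.75 − 0.66q = 39.6 + 0.25q → q* = 48.5165, p* = 51.7291.
Marginal revenue: MR = 83.75 − 1.32q. Set MR = MC: 83.75 − 1.32q = 39.6 + 0.25q → q_m = 28.121.
Price p_m = 83.75 − 0.66·28.121 = 65.1901; MC(q_m) = 39.6 + 0.25·28.121 = 46.6303.
Competitive q* = 48.5165, so Δq = 20.3955; wedge = 65.1901 − 46.6303 = 18.5598.
DWL = ½ × 20.3955 × 18.5598 = €189.27.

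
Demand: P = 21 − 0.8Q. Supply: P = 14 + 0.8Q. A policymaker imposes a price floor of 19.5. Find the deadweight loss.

5

Competitive equilibrium: 21 − 0.8Q = 14 + 0.8Q → Q* = 4.375, P* = 17.5.
At the floor P = 19.5, quantity demanded = (21 − 19.5)/0.8 = 1.875.
Sellers' marginal cost at Q' = 1.875: 14 + 0.8·1.875 = 15.5.
ΔQ = 4.375 − 1.875 = 2.5; wedge = 19.5 − 15.5 = 4.
Deadweight loss = ½ × 2.5 × 4 = 5.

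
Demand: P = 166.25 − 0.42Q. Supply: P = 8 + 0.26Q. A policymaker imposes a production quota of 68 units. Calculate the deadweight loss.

9225.18

Competitive equilibrium: 166.25 − 0.42Q = 8 + 0.26Q → Q* = 232.7206, P* = 68.5074.
At Q = 68: demand price = 166.25 − 0.42·68 = 137.69; supply price = 8 + 0.26·68 = 25.68.
ΔQ = 232.7206 − 68 = 164.7206; wedge = 137.69 − 25.68 = 112.01.
Welfare loss = ½ × 164.7206 × 112.01 = 9225.18.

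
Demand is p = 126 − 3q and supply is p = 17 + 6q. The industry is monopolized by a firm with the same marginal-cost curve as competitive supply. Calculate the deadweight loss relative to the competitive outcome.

Competitive equilibrium: 126 − 3q = 17 + 6q → q* = 12.1111, p* = 89.6667.
Marginal revenue: MR = 126 − 6q. Set MR = MC: 126 − 6q = 17 + 6q → q_m = 9.0833.
Price p_m = 126 − 3·9.0833 = 98.7501; MC(q_m) = 17 + 6·9.0833 = 71.4998.
Competitive q* = 12.1111, so Δq = 3.0278; wedge = 98.7501 − 71.4998 = 27.2503.
Welfare loss = ½ × 3.0278 × 27.2503 = 41.25.

41.25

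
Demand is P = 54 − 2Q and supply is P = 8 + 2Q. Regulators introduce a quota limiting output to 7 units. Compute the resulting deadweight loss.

Competitive equilibrium: 54 − 2Q = 8 + 2Q → Q* = 11.5, P* = 31.
At Q = 7: demand price = 54 − 2·7 = 40; supply price = 8 + 2·7 = 22.
ΔQ = 11.5 − 7 = 4.5; wedge = 40 − 22 = 18.
The triangle = ½ × 4.5 × 18 = 40.50.

40.50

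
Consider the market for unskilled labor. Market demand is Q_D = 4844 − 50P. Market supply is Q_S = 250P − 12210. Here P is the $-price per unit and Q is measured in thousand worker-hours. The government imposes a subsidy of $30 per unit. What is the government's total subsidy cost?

In inverse form: demand P = 96.88 − 0.02Q, supply P = 48.84 + 0.004Q.
Competitive equilibrium: 96.88 − 0.02Q = 48.84 + 0.004Q → Q* = 2001.6667, P* = 56.8467.
The subsidy lowers effective supply by 30: P = 18.84 + 0.004Q.
New quantity: 96.88 − 0.02Q = 18.84 + 0.004Q → Q' = 3251.6667.
Total subsidy cost = 30 × 3251.6667 = $97550 thousand.

$97550 thousand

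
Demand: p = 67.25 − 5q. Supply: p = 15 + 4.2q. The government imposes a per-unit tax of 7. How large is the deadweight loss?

Competitive equilibrium: 67.25 − 5q = 15 + 4.2q → q* = 5.6793, p* = 38.8533.
With the tax, the buyer price exceeds the seller price by 7: (67.25 − 5q) − (15 + 4.2q) = 7 → q' = 4.9185.
Δq = 5.6793 − 4.9185 = 0.7608; the wedge equals the tax, 7.
Welfare loss = ½ × 0.7608 × 7 = 2.66.

2.66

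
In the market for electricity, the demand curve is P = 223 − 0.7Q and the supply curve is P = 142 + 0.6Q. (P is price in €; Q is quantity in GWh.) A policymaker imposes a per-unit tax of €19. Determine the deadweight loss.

Competitive equilibrium: 223 − 0.7Q = 142 + 0.6Q → Q* = 62.3077, P* = 179.3846.
With the tax, the buyer price exceeds the seller price by 19: (223 − 0.7Q) − (142 + 0.6Q) = 19 → Q' = 47.6923.
ΔQ = 62.3077 − 47.6923 = 14.6154; the wedge equals the tax, 19.
Deadweight loss = ½ × 14.6154 × 19 = €138.85.

€138.85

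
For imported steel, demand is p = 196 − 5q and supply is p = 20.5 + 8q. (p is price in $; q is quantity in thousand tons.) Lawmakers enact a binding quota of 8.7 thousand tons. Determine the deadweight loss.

$149.76 thousand

Competitive equilibrium: 196 − 5q = 20.5 + 8q → q* = 13.5, p* = 128.5.
At q = 8.7: demand price = 196 − 5·8.7 = 152.5; supply price = 20.5 + 8·8.7 = 90.1.
Δq = 13.5 − 8.7 = 4.8; wedge = 152.5 − 90.1 = 62.4.
The triangle = ½ × 4.8 × 62.4 = $149.76 thousand.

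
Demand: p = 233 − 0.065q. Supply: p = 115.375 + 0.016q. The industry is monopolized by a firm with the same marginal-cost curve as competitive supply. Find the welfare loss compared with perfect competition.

16927.98

Competitive equilibrium: 233 − 0.065q = 115.375 + 0.016q → q* = 1452.160494, p* = 138.609568.
Marginal revenue: MR = 233 − 0.13q. Set MR = MC: 233 − 0.13q = 115.375 + 0.016q → q_m = 805.650685.
Price p_m = 233 − 0.065·805.650685 = 180.632705; MC(q_m) = 115.375 + 0.016·805.650685 = 128.265411.
Competitive q* = 1452.160494, so Δq = 646.509809; wedge = 180.632705 − 128.265411 = 52.367294.
Welfare loss = ½ × 646.509809 × 52.367294 = 16927.98.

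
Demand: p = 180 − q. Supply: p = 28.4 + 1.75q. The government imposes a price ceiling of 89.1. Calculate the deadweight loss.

574.55

Competitive equilibrium: 180 − q = 28.4 + 1.75q → q* = 55.12727, p* = 124.87273.
At the ceiling p = 89.1, quantity supplied = (89.1 − 28.4)/1.75 = 34.68571.
Willingness to pay at q' = 34.68571: 180 − 1·34.68571 = 145.31429.
Δq = 55.12727 − 34.68571 = 20.44156; wedge = 145.31429 − 89.1 = 56.21429.
The triangle = ½ × 20.44156 × 56.21429 = 574.55.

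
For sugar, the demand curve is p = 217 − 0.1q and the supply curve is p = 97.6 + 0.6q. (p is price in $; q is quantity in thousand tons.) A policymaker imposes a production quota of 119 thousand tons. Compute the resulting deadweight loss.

$930.86 thousand

Competitive equilibrium: 217 − 0.1q = 97.6 + 0.6q → q* = 170.5714, p* = 199.9429.
At q = 119: demand price = 217 − 0.1·119 = 205.1; supply price = 97.6 + 0.6·119 = 169.
Δq = 170.5714 − 119 = 51.5714; wedge = 205.1 − 169 = 36.1.
DWL = ½ × 51.5714 × 36.1 = $930.86 thousand.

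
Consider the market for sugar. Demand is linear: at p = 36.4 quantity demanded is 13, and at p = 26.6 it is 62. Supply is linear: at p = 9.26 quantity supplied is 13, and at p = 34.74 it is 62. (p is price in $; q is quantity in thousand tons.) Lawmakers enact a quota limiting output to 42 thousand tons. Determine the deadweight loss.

Demand slope = (26.6 − 36.4)/(62 − 13) = −0.2, so p = 39 − 0.2q.
Supply slope = (34.74 − 9.26)/(62 − 13) = 0.52, so p = 2.5 + 0.52q.
Competitive equilibrium: 39 − 0.2q = 2.5 + 0.52q → q* = 50.6944, p* = 28.8611.
At q = 42: demand price = 39 − 0.2·42 = 30.6; supply price = 2.5 + 0.52·42 = 24.34.
Δq = 50.6944 − 42 = 8.6944; wedge = 30.6 − 24.34 = 6.26.
Deadweight loss = ½ × 8.6944 × 6.26 = $27.21 thousand.

$27.21 thousand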